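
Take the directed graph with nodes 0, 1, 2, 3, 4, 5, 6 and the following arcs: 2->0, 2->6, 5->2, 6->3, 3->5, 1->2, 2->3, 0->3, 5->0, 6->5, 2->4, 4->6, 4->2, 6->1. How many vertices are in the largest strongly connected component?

7

{0, 1, 2, 3, 4, 5, 6} are all mutually reachable — one SCC of size 7.
The largest has 7 vertices.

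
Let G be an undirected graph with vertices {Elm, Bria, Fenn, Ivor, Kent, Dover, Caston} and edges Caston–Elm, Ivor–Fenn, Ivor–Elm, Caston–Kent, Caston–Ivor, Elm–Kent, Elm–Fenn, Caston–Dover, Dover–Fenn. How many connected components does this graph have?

Bria is isolated — a component by itself.
Starting from Elm we can reach Elm, Fenn, Ivor, Kent, Dover, Caston. That is one component of size 6.
Total: 2 components.

2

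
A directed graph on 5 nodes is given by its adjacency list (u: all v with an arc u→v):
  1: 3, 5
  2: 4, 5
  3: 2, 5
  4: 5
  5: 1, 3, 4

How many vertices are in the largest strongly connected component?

5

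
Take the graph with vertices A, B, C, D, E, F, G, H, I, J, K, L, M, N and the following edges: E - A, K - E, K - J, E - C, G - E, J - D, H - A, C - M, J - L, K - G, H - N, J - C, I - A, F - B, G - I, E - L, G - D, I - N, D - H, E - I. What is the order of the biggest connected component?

12

Starting from B we can reach B, F. That is one component of size 2.
Starting from A we can reach A, C, D, E, G, H, I, J, K, L, M, N. That is one component of size 12.
The largest has 12 vertices.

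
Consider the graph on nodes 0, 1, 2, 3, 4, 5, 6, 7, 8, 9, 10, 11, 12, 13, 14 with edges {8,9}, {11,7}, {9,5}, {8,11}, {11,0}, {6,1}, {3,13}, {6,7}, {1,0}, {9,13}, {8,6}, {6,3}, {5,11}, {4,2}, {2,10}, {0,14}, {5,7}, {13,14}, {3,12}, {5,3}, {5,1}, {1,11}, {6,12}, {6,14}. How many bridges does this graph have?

2

The edges on the cycle 8-6-12-3-5-9-8 are not bridges since each lies on that cycle.
But removing 2—10 disconnects 2 from 10; removing 4—2 disconnects 4 from 2 — these are bridges.
That makes 2 bridges.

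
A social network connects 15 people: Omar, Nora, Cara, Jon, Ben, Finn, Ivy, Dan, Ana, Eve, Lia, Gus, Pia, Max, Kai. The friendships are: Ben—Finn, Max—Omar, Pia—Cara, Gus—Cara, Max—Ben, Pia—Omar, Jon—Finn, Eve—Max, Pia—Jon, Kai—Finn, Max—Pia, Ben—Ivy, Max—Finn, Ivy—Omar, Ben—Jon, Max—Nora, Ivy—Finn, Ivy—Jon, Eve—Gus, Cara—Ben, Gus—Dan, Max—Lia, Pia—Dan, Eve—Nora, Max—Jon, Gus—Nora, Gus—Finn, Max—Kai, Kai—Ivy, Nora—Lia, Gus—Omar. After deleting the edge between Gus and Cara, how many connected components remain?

Gus and Cara are still connected via Gus-Dan-Pia-Cara, so the component count stays at 2.

2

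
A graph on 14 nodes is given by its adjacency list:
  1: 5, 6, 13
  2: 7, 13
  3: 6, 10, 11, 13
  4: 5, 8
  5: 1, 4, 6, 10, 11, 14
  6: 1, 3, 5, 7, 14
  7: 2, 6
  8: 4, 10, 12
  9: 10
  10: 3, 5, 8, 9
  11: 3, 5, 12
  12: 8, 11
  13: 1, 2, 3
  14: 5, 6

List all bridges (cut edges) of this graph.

10-9

The edges on the cycle 6-7-2-13-3-6 are not bridges since each lies on that cycle.
But removing 9-10 disconnects 9 from 10 — this is a bridge.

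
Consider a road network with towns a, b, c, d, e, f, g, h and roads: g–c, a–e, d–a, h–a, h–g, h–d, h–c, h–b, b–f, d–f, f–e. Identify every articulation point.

h

Removing h increases the component count from 1 to 2, so h is a cut vertex.
By contrast removing c leaves 1 component; it is not a cut vertex. No other vertex is a cut vertex either.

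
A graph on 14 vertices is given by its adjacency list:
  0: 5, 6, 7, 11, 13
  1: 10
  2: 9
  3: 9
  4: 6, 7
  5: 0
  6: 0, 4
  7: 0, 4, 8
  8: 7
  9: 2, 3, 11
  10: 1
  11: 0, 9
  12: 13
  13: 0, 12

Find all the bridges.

0-11, 0-13, 0-5, 1-10, 11-9, 12-13, 2-9, 3-9, 7-8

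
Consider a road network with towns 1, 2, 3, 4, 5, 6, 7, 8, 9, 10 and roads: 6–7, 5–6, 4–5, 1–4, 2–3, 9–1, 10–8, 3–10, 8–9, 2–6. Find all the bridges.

The edges on the cycle 2-3-10-8-9-1-4-5-6-2 are not bridges since each lies on that cycle.
But removing 6–7 disconnects 6 from 7 — this is a bridge.

6-7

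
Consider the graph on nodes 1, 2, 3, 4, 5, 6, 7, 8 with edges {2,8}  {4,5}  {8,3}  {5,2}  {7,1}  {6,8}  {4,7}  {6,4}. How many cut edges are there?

The edges on the cycle 6-4-5-2-8-6 are not bridges since each lies on that cycle.
But removing 4–7 disconnects 4 from 7; removing 8–3 disconnects 8 from 3; removing 7–1 disconnects 7 from 1 — these are bridges.
That makes 3 bridges.

3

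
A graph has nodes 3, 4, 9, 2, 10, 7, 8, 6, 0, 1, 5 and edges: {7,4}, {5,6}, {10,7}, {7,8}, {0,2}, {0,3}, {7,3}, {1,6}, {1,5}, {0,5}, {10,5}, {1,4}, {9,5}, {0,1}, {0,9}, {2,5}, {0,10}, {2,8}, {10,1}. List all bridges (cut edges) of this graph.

The edges on the cycle 0-10-7-8-2-0 are not bridges since each lies on that cycle.
Every edge lies on some cycle, so there are no bridges.

none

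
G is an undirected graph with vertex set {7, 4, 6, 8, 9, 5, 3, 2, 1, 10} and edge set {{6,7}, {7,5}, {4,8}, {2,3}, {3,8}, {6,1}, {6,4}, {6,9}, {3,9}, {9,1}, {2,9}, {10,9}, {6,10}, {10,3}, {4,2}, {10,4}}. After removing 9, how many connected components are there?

With 9 gone, the remaining components are: {1, 2, 3, 4, 5, 6, 7, 8, 10}.
That is 1 component.

1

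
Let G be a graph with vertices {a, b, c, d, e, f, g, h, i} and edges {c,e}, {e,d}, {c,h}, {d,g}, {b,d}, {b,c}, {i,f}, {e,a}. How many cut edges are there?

4

The edges on the cycle b-c-e-d-b are not bridges since each lies on that cycle.
But removing d-g disconnects d from g; removing c-h disconnects c from h; removing f-i disconnects f from i; removing e-a disconnects e from a — these are bridges.
That makes 4 bridges.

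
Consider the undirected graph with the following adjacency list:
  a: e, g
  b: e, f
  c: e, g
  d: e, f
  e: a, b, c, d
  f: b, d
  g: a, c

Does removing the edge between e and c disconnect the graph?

No

After removing e-c, the path e-a-g-c still connects them, so the edge is not a bridge.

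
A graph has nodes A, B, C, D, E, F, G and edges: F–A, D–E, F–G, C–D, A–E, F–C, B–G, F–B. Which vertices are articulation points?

Removing F increases the component count from 1 to 2, so F is a cut vertex.
By contrast removing C leaves 1 component; it is not a cut vertex. No other vertex is a cut vertex either.

F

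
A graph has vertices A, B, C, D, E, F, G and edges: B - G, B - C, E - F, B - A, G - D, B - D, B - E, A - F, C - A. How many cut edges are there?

0

The edges on the cycle B-G-D-B are not bridges since each lies on that cycle.
Every edge lies on some cycle, so there are no bridges.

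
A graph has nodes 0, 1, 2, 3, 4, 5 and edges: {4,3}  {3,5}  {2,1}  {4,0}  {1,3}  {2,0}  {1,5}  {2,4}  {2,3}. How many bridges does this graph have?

0

The edges on the cycle 2-4-3-5-1-2 are not bridges since each lies on that cycle.
Every edge lies on some cycle, so there are no bridges.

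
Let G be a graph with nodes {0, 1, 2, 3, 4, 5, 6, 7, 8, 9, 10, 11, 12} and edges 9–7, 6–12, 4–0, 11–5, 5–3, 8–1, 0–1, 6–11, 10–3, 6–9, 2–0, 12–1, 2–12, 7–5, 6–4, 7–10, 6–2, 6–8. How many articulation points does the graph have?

Removing 6 increases the component count from 1 to 2, so 6 is a cut vertex.
By contrast removing 2 leaves 1 component; it is not a cut vertex. No other vertex is a cut vertex either.

1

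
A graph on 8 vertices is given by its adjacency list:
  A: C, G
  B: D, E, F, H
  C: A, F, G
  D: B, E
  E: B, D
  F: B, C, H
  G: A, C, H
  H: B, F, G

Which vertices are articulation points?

Removing B increases the component count from 1 to 2, so B is a cut vertex.
By contrast removing G leaves 1 component; it is not a cut vertex. No other vertex is a cut vertex either.

B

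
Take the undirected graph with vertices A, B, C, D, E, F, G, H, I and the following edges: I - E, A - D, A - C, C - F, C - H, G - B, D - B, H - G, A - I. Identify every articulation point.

A, C, I

Removing A increases the component count from 1 to 2, so A is a cut vertex.
Removing C increases the component count from 1 to 2, so C is a cut vertex.
Removing I increases the component count from 1 to 2, so I is a cut vertex.
By contrast removing F leaves 1 component; it is not a cut vertex. No other vertex is a cut vertex either.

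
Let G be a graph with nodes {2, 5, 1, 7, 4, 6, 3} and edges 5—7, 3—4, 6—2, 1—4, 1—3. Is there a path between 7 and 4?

No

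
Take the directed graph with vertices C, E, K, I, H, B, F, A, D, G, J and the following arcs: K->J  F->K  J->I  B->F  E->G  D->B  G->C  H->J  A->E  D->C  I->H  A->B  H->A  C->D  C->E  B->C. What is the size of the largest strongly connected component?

11

{A, B, C, D, E, F, G, H, I, J, K} are all mutually reachable — one SCC of size 11.
The largest has 11 vertices.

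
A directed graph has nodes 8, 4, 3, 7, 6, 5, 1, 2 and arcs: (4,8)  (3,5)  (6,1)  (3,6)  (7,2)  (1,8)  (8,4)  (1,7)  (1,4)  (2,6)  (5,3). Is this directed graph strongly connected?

There is no directed path from 1 to 5, so the graph is not strongly connected.

No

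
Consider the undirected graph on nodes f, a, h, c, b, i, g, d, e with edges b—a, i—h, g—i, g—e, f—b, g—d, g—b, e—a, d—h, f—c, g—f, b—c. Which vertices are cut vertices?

Removing g increases the component count from 1 to 2, so g is a cut vertex.
By contrast removing e leaves 1 component; it is not a cut vertex. No other vertex is a cut vertex either.

g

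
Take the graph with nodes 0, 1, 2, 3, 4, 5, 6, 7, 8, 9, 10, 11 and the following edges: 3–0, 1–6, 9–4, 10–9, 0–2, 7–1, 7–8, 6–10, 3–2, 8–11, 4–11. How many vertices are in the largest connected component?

5 is isolated — a component by itself.
Starting from 0 we can reach 0, 2, 3. That is one component of size 3.
Starting from 1 we can reach 1, 4, 6, 7, 8, 9, 10, 11. That is one component of size 8.
The largest has 8 vertices.

8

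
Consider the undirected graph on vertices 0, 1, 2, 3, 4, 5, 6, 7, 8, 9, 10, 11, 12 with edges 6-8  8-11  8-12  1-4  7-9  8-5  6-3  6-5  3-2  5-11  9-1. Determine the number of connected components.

4

10 is isolated — a component by itself.
0 is isolated — a component by itself.
Starting from 1 we can reach 1, 4, 7, 9. That is one component of size 4.
Starting from 2 we can reach 2, 3, 5, 6, 8, 11, 12. That is one component of size 7.
Total: 4 components.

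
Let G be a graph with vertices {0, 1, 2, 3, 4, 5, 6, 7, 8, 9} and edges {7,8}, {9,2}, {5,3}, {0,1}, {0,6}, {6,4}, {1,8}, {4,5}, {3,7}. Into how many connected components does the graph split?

2

Starting from 2 we can reach 2, 9. That is one component of size 2.
Starting from 0 we can reach 0, 1, 3, 4, 5, 6, 7, 8. That is one component of size 8.
Total: 2 components.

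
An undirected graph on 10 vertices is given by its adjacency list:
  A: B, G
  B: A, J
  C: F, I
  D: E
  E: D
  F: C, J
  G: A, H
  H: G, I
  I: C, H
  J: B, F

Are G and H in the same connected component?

Yes

From G we can reach A, B, C, F, G, H, I, J, which includes H.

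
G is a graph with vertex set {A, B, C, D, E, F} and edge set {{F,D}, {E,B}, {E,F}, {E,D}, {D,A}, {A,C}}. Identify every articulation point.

Removing A increases the component count from 1 to 2, so A is a cut vertex.
Removing D increases the component count from 1 to 2, so D is a cut vertex.
Removing E increases the component count from 1 to 2, so E is a cut vertex.
By contrast removing F leaves 1 component; it is not a cut vertex. No other vertex is a cut vertex either.

A, D, E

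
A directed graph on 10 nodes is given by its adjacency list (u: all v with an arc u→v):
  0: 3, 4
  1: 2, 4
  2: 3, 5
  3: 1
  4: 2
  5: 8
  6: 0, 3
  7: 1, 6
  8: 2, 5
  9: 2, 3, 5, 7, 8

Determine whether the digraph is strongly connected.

No

There is no directed path from 7 to 9, so the graph is not strongly connected.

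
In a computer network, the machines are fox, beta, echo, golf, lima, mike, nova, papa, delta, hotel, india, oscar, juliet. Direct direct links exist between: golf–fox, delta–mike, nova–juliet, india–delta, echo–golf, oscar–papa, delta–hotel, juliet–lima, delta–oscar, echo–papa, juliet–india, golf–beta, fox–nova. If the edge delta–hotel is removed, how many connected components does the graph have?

2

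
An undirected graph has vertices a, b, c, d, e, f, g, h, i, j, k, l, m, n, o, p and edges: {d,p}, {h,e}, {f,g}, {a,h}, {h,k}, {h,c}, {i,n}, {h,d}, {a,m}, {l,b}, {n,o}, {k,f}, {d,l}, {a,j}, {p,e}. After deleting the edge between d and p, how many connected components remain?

2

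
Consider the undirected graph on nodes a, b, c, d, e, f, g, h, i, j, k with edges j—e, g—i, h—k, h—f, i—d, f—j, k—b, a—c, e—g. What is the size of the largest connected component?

9

Starting from a we can reach a, c. That is one component of size 2.
Starting from b we can reach b, d, e, f, g, h, i, j, k. That is one component of size 9.
The largest has 9 vertices.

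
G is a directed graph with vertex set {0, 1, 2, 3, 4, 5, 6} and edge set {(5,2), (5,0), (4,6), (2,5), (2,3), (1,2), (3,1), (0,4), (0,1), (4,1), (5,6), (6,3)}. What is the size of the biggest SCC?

{0, 1, 2, 3, 4, 5, 6} are all mutually reachable — one SCC of size 7.
The largest has 7 vertices.

7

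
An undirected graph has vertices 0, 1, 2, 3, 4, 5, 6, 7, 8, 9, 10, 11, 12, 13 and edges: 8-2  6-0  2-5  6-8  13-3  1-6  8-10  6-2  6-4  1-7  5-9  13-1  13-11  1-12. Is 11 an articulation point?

Deleting 11 leaves 1 component (was 1), so 11 is not a cut vertex.

No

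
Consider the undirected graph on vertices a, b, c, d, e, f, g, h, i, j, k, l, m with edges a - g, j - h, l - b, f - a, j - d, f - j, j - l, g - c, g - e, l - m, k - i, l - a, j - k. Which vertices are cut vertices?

Removing a increases the component count from 1 to 2, so a is a cut vertex.
Removing g increases the component count from 1 to 3, so g is a cut vertex.
Removing j increases the component count from 1 to 4, so j is a cut vertex.
Likewise k, l are cut vertices.
By contrast removing f leaves 1 component; it is not a cut vertex. No other vertex is a cut vertex either.

a, g, j, k, l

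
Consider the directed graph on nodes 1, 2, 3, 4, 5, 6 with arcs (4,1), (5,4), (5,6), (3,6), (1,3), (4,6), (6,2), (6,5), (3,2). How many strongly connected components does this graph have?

2

{1, 3, 4, 5, 6} are all mutually reachable — one SCC of size 5.
{2} is an SCC by itself.
That gives 2 strongly connected components.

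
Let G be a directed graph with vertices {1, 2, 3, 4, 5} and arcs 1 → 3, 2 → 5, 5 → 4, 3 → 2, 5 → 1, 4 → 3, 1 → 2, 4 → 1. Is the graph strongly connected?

From 5 we can reach every vertex (1, 2, 3, 4, 5), and every vertex can reach 5 (1, 2, 3, 4, 5). So the whole graph is one strongly connected component.

Yes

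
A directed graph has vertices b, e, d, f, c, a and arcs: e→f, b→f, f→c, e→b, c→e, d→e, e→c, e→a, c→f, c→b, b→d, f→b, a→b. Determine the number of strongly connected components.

1

{a, b, c, d, e, f} are all mutually reachable — one SCC of size 6.
That gives 1 strongly connected component.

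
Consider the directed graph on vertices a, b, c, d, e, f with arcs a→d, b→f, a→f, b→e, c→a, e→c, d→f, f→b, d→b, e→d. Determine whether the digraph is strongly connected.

From c we can reach every vertex (a, b, c, d, e, f), and every vertex can reach c (a, b, c, d, e, f). So the whole graph is one strongly connected component.

Yes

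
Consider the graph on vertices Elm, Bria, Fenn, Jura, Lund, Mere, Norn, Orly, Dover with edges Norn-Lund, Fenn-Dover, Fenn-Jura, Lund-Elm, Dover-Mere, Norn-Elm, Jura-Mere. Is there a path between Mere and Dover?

Yes

From Mere we can reach Fenn, Jura, Mere, Dover, which includes Dover.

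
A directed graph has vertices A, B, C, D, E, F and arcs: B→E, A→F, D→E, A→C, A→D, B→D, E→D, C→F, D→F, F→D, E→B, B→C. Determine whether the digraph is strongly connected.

No

There is no directed path from F to A, so the graph is not strongly connected.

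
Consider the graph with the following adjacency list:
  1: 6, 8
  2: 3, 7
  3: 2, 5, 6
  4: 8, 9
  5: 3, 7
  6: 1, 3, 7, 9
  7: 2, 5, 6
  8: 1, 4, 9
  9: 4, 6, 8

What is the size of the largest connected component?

9

Starting from 1 we can reach 1, 2, 3, 4, 5, 6, 7, 8, 9. That is one component of size 9.
The largest has 9 vertices.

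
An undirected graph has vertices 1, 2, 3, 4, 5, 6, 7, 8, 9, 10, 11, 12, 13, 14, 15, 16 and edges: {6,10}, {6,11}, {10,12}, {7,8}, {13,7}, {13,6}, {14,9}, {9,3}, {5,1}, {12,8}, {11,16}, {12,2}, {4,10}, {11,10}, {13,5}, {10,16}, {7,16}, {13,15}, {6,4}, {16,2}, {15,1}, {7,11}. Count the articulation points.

2

Removing 9 increases the component count from 2 to 3, so 9 is a cut vertex.
Removing 13 increases the component count from 2 to 3, so 13 is a cut vertex.
By contrast removing 3 leaves 2 components; it is not a cut vertex. No other vertex is a cut vertex either.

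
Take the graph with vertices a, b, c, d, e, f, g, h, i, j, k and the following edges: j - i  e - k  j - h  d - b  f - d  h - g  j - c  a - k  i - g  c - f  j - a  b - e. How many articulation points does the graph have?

Removing j increases the component count from 1 to 2, so j is a cut vertex.
By contrast removing e leaves 1 component; it is not a cut vertex. No other vertex is a cut vertex either.

1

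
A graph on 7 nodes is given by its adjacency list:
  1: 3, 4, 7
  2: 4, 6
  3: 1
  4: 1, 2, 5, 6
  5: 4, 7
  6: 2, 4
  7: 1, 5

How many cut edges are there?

1

The edges on the cycle 4-1-7-5-4 are not bridges since each lies on that cycle.
But removing 1-3 disconnects 1 from 3 — this is a bridge.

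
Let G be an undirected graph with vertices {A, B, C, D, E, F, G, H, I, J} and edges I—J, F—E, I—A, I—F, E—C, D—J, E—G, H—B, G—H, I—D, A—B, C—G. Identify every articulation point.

I

Removing I increases the component count from 1 to 2, so I is a cut vertex.
By contrast removing B leaves 1 component; it is not a cut vertex. No other vertex is a cut vertex either.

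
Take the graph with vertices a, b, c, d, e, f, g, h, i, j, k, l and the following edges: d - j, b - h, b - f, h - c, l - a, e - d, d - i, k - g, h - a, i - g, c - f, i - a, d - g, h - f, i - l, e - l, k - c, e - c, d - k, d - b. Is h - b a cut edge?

No

After removing h - b, the path h-f-b still connects them, so the edge is not a bridge.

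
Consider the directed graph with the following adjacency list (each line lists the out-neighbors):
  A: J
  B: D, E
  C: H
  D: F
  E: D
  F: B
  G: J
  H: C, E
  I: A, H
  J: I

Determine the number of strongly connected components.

{B, D, E, F} are all mutually reachable — one SCC of size 4.
{A, I, J} are all mutually reachable — one SCC of size 3.
{C, H} are all mutually reachable — one SCC of size 2.
{G} is an SCC by itself.
That gives 4 strongly connected components.

4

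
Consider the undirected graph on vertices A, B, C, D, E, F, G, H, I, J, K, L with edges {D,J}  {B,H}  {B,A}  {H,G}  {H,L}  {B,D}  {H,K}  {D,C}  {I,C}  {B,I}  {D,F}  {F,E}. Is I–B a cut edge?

No

After removing I–B, the path I-C-D-B still connects them, so the edge is not a bridge.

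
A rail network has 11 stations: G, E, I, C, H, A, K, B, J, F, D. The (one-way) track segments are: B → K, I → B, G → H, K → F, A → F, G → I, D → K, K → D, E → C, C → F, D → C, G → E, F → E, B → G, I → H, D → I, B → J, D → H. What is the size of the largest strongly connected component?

5

{B, D, G, I, K} are all mutually reachable — one SCC of size 5.
{C, E, F} are all mutually reachable — one SCC of size 3.
{H} is an SCC by itself.
{A} is an SCC by itself.
{J} is an SCC by itself.
The largest has 5 vertices.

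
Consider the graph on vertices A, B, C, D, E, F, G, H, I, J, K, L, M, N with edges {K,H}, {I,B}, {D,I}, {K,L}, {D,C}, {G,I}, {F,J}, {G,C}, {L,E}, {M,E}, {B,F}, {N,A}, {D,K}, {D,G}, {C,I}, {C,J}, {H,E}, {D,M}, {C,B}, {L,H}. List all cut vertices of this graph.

D

Removing D increases the component count from 2 to 3, so D is a cut vertex.
By contrast removing E leaves 2 components; it is not a cut vertex. No other vertex is a cut vertex either.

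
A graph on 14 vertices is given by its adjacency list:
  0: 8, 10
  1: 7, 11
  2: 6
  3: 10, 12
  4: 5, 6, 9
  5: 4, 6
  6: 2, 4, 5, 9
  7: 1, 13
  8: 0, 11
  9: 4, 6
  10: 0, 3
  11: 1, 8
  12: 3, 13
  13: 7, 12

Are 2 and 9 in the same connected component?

From 2 we can reach 2, 4, 5, 6, 9, which includes 9.

Yes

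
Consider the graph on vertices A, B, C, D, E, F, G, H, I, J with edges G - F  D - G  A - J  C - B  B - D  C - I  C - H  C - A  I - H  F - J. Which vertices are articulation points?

Removing C increases the component count from 2 to 3, so C is a cut vertex.
By contrast removing B leaves 2 components; it is not a cut vertex. No other vertex is a cut vertex either.

C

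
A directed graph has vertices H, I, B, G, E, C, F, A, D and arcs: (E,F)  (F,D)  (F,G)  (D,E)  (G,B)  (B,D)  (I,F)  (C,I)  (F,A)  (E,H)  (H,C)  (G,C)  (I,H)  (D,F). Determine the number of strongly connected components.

{B, C, D, E, F, G, H, I} are all mutually reachable — one SCC of size 8.
{A} is an SCC by itself.
That gives 2 strongly connected components.

2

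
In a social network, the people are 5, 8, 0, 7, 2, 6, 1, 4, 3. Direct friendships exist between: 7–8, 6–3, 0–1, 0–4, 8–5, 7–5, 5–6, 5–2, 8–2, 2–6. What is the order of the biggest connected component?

Starting from 0 we can reach 0, 1, 4. That is one component of size 3.
Starting from 2 we can reach 2, 3, 5, 6, 7, 8. That is one component of size 6.
The largest has 6 vertices.

6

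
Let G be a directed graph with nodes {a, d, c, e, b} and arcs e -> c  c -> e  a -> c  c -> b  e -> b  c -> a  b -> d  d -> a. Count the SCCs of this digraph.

1

{a, b, c, d, e} are all mutually reachable — one SCC of size 5.
That gives 1 strongly connected component.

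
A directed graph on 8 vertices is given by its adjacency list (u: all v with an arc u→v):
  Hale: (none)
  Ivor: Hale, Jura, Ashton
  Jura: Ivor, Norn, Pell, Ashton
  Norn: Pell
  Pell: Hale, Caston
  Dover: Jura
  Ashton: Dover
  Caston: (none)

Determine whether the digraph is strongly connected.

There is no directed path from Pell to Ivor, so the graph is not strongly connected.

No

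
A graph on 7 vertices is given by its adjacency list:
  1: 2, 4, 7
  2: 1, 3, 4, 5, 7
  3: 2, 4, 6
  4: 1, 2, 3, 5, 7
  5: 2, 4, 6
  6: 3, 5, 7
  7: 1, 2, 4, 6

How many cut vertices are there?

Removing 6, for instance, still leaves 1 component. No single vertex removal increases the component count — the graph has no articulation points.

0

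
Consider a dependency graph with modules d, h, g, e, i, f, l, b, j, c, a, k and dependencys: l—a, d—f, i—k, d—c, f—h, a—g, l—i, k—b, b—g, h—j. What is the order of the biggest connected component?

e is isolated — a component by itself.
Starting from c we can reach c, d, f, h, j. That is one component of size 5.
Starting from a we can reach a, b, g, i, k, l. That is one component of size 6.
The largest has 6 vertices.

6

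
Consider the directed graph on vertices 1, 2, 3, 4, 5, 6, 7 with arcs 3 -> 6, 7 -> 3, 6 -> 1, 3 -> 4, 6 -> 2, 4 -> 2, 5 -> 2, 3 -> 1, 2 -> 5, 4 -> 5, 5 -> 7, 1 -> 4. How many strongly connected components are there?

{1, 2, 3, 4, 5, 6, 7} are all mutually reachable — one SCC of size 7.
That gives 1 strongly connected component.

1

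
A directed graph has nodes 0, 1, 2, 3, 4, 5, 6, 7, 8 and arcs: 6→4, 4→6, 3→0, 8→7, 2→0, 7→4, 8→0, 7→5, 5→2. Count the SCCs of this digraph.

8

{4, 6} are all mutually reachable — one SCC of size 2.
{1} is an SCC by itself.
{7} is an SCC by itself.
{0} is an SCC by itself.
{3} is an SCC by itself.
(and 3 more singleton SCCs)
That gives 8 strongly connected components.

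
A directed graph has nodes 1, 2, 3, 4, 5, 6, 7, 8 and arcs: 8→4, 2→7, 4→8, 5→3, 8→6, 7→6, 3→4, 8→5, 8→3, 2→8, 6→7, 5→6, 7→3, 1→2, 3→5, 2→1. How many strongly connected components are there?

2

{3, 4, 5, 6, 7, 8} are all mutually reachable — one SCC of size 6.
{1, 2} are all mutually reachable — one SCC of size 2.
That gives 2 strongly connected components.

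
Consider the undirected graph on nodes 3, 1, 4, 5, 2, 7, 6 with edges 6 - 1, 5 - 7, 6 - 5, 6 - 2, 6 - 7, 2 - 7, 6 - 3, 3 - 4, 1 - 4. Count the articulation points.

Removing 6 increases the component count from 1 to 2, so 6 is a cut vertex.
By contrast removing 1 leaves 1 component; it is not a cut vertex. No other vertex is a cut vertex either.

1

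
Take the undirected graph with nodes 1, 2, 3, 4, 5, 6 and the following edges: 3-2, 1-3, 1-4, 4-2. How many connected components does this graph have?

5 is isolated — a component by itself.
6 is isolated — a component by itself.
Starting from 1 we can reach 1, 2, 3, 4. That is one component of size 4.
Total: 3 components.

3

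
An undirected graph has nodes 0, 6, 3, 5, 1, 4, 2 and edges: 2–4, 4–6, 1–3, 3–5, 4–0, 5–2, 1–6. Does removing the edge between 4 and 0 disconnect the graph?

Removing 4–0 leaves no path between 4 and 0: the component count goes from 1 to 2. So it is a bridge.

Yes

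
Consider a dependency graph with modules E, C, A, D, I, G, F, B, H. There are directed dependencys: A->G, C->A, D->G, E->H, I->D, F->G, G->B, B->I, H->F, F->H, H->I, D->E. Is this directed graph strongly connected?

There is no directed path from I to A, so the graph is not strongly connected.

No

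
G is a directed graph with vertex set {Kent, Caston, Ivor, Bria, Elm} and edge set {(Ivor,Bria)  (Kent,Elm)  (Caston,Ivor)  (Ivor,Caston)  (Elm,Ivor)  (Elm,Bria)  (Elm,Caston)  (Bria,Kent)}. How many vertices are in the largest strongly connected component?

{Elm, Bria, Ivor, Kent, Caston} are all mutually reachable — one SCC of size 5.
The largest has 5 vertices.

5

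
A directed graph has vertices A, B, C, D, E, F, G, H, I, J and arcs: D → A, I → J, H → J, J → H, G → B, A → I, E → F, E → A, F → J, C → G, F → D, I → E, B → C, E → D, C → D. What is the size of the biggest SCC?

{A, D, E, F, I} are all mutually reachable — one SCC of size 5.
{B, C, G} are all mutually reachable — one SCC of size 3.
{H, J} are all mutually reachable — one SCC of size 2.
The largest has 5 vertices.

5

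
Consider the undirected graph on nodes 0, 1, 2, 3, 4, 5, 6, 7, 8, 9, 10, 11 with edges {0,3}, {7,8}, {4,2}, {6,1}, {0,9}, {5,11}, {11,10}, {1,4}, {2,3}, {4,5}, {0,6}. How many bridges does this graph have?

The edges on the cycle 0-6-1-4-2-3-0 are not bridges since each lies on that cycle.
But removing 11–10 disconnects 11 from 10; removing 4–5 disconnects 4 from 5; removing 11–5 disconnects 11 from 5; removing 0–9 disconnects 0 from 9 — these are bridges.
In total 5 edges are bridges.

5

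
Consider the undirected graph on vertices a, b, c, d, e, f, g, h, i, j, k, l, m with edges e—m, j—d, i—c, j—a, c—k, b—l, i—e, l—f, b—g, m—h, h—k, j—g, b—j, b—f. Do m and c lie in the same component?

From m we can reach c, e, h, i, k, m, which includes c.

Yes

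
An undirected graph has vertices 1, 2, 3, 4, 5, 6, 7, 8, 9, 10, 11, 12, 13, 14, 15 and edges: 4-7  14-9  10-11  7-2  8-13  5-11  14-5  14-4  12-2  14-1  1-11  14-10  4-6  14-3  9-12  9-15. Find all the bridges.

The edges on the cycle 14-5-11-1-14 are not bridges since each lies on that cycle.
But removing 6-4 disconnects 6 from 4; removing 9-15 disconnects 9 from 15; removing 8-13 disconnects 8 from 13; removing 14-3 disconnects 14 from 3 — these are bridges.

13-8, 14-3, 15-9, 4-6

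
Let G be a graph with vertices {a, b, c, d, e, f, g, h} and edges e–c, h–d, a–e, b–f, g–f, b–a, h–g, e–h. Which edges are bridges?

The edges on the cycle b-a-e-h-g-f-b are not bridges since each lies on that cycle.
But removing h–d disconnects h from d; removing e–c disconnects e from c — these are bridges.

c-e, d-h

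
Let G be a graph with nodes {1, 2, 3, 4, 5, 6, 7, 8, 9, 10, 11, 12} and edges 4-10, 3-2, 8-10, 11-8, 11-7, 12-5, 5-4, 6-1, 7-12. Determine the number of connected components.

4

9 is isolated — a component by itself.
Starting from 1 we can reach 1, 6. That is one component of size 2.
Starting from 2 we can reach 2, 3. That is one component of size 2.
Starting from 4 we can reach 4, 5, 7, 8, 10, 11, 12. That is one component of size 7.
Total: 4 components.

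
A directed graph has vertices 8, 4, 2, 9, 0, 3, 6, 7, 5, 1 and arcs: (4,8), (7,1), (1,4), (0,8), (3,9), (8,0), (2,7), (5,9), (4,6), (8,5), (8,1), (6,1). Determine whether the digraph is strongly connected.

No

There is no directed path from 0 to 7, so the graph is not strongly connected.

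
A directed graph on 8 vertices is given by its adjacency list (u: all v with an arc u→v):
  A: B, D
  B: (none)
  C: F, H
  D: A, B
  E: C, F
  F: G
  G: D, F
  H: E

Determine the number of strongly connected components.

{C, E, H} are all mutually reachable — one SCC of size 3.
{A, D} are all mutually reachable — one SCC of size 2.
{F, G} are all mutually reachable — one SCC of size 2.
{B} is an SCC by itself.
That gives 4 strongly connected components.

4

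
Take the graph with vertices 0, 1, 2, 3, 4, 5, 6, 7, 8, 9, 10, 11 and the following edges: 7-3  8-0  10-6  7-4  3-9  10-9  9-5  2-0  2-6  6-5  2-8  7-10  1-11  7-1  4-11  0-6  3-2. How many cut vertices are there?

Removing 7 increases the component count from 1 to 2, so 7 is a cut vertex.
By contrast removing 10 leaves 1 component; it is not a cut vertex. No other vertex is a cut vertex either.

1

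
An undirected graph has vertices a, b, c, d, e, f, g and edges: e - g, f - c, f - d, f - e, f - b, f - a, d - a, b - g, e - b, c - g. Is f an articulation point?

Deleting f raises the number of components from 1 to 2, so f is a cut vertex.

Yes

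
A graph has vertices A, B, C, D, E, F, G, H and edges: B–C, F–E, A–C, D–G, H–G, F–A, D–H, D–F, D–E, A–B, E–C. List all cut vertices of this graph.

Removing D increases the component count from 1 to 2, so D is a cut vertex.
By contrast removing C leaves 1 component; it is not a cut vertex. No other vertex is a cut vertex either.

D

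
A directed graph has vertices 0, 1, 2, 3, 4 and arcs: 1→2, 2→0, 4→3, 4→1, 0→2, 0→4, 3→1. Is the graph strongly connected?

From 3 we can reach every vertex (0, 1, 2, 3, 4), and every vertex can reach 3 (0, 1, 2, 3, 4). So the whole graph is one strongly connected component.

Yes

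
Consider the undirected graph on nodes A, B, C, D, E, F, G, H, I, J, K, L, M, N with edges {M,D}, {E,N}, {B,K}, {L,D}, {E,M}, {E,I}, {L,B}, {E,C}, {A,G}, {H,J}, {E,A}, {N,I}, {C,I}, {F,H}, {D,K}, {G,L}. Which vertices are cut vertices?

E, H

Removing E increases the component count from 2 to 3, so E is a cut vertex.
Removing H increases the component count from 2 to 3, so H is a cut vertex.
By contrast removing G leaves 2 components; it is not a cut vertex. No other vertex is a cut vertex either.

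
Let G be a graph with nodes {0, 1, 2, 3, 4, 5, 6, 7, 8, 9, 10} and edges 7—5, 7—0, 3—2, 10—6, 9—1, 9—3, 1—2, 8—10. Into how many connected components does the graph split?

4 is isolated — a component by itself.
Starting from 0 we can reach 0, 5, 7. That is one component of size 3.
Starting from 6 we can reach 6, 8, 10. That is one component of size 3.
Starting from 1 we can reach 1, 2, 3, 9. That is one component of size 4.
Total: 4 components.

4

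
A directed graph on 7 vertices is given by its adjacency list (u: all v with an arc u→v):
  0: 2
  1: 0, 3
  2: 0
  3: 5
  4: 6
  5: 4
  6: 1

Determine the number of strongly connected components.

2

{1, 3, 4, 5, 6} are all mutually reachable — one SCC of size 5.
{0, 2} are all mutually reachable — one SCC of size 2.
That gives 2 strongly connected components.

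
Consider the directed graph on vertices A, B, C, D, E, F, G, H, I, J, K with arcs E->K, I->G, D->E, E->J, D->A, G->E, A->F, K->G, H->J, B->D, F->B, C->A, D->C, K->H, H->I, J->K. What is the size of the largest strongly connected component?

6

{E, G, H, I, J, K} are all mutually reachable — one SCC of size 6.
{A, B, C, D, F} are all mutually reachable — one SCC of size 5.
The largest has 6 vertices.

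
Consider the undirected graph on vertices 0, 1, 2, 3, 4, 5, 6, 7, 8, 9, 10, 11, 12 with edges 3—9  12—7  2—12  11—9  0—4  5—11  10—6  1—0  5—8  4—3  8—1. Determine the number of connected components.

3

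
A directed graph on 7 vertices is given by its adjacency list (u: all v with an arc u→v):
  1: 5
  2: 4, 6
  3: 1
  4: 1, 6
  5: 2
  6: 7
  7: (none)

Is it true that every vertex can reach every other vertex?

No

There is no directed path from 7 to 6, so the graph is not strongly connected.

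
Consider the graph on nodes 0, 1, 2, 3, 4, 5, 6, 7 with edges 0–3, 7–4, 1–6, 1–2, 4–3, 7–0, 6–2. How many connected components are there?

3

5 is isolated — a component by itself.
Starting from 1 we can reach 1, 2, 6. That is one component of size 3.
Starting from 0 we can reach 0, 3, 4, 7. That is one component of size 4.
Total: 3 components.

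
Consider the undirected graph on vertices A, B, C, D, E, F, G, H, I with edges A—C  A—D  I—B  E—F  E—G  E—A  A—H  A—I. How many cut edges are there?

8

removing F—E disconnects F from E; removing A—E disconnects A from E; removing A—H disconnects A from H; removing E—G disconnects E from G — these are bridges.
In total 8 edges are bridges.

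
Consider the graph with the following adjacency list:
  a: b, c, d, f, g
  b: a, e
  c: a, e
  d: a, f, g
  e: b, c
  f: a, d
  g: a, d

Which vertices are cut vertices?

a

Removing a increases the component count from 1 to 2, so a is a cut vertex.
By contrast removing c leaves 1 component; it is not a cut vertex. No other vertex is a cut vertex either.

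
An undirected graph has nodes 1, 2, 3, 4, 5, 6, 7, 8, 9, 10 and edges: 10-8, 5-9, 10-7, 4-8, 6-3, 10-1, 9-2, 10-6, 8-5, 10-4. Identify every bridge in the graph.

The edges on the cycle 10-4-8-10 are not bridges since each lies on that cycle.
But removing 10-1 disconnects 10 from 1; removing 3-6 disconnects 3 from 6; removing 10-6 disconnects 10 from 6; removing 10-7 disconnects 10 from 7 — these are bridges.
In total 7 edges are bridges.

1-10, 10-6, 10-7, 2-9, 3-6, 5-8, 5-9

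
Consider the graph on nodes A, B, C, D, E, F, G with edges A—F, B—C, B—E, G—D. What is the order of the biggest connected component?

3

Starting from D we can reach D, G. That is one component of size 2.
Starting from A we can reach A, F. That is one component of size 2.
Starting from B we can reach B, C, E. That is one component of size 3.
The largest has 3 vertices.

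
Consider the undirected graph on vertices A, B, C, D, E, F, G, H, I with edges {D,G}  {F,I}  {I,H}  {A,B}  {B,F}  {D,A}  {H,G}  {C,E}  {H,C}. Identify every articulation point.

Removing C increases the component count from 1 to 2, so C is a cut vertex.
Removing H increases the component count from 1 to 2, so H is a cut vertex.
By contrast removing B leaves 1 component; it is not a cut vertex. No other vertex is a cut vertex either.

C, H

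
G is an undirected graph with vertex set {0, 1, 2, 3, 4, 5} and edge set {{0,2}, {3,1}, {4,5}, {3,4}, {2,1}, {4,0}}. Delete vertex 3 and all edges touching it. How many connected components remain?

With 3 gone, the remaining components are: {0, 1, 2, 4, 5}.
That is 1 component.

1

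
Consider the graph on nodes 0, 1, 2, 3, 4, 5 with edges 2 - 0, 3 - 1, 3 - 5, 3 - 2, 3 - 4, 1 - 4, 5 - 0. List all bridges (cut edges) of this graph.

The edges on the cycle 3-1-4-3 are not bridges since each lies on that cycle.
Every edge lies on some cycle, so there are no bridges.

none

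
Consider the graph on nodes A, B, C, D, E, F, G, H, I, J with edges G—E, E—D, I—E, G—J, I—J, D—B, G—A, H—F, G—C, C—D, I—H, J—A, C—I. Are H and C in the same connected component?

Yes

From H we can reach A, B, C, D, E, F, G, H, I, J, which includes C.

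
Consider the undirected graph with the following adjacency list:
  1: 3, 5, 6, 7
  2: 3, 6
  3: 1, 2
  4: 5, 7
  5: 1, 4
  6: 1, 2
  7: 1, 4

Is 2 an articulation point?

Deleting 2 leaves 1 component (was 1) (its neighbors 3, 6 remain connected to each other), so 2 is not a cut vertex.

No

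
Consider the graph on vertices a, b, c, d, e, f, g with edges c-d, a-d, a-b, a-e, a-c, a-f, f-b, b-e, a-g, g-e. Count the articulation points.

Removing a increases the component count from 1 to 2, so a is a cut vertex.
By contrast removing g leaves 1 component; it is not a cut vertex. No other vertex is a cut vertex either.

1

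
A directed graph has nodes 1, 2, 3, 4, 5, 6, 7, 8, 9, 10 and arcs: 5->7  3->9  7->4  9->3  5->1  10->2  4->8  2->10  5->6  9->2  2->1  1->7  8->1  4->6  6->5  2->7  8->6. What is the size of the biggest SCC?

{1, 4, 5, 6, 7, 8} are all mutually reachable — one SCC of size 6.
{3, 9} are all mutually reachable — one SCC of size 2.
{2, 10} are all mutually reachable — one SCC of size 2.
The largest has 6 vertices.

6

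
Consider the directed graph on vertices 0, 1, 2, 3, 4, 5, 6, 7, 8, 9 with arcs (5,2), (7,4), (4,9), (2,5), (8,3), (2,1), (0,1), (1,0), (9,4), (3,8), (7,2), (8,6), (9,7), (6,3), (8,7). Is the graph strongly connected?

No

There is no directed path from 9 to 3, so the graph is not strongly connected.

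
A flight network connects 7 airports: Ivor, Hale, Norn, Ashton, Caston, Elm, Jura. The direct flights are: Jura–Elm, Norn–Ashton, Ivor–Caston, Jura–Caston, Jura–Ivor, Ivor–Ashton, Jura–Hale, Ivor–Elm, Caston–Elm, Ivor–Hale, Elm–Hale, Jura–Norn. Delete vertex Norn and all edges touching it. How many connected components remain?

With Norn gone, the remaining components are: {Elm, Hale, Ivor, Jura, Ashton, Caston}.
That is 1 component.

1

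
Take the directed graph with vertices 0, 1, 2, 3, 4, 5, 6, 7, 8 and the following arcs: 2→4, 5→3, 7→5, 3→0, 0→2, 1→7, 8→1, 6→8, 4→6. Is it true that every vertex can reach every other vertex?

Yes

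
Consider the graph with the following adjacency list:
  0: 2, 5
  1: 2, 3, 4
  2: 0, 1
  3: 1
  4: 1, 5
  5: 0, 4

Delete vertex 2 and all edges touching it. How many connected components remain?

1

With 2 gone, the remaining components are: {0, 1, 3, 4, 5}.
That is 1 component.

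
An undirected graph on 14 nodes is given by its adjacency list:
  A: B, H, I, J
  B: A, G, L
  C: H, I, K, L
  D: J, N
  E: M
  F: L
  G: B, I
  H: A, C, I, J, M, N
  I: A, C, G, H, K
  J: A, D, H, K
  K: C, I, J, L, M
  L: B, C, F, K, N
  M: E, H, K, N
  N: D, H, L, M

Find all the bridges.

The edges on the cycle N-H-J-K-M-N are not bridges since each lies on that cycle.
But removing L-F disconnects L from F; removing M-E disconnects M from E — these are bridges.

E-M, F-L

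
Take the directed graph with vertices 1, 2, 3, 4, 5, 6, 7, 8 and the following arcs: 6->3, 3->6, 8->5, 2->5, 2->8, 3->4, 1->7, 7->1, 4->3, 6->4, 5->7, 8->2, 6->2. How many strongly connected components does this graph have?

{3, 4, 6} are all mutually reachable — one SCC of size 3.
{2, 8} are all mutually reachable — one SCC of size 2.
{1, 7} are all mutually reachable — one SCC of size 2.
{5} is an SCC by itself.
That gives 4 strongly connected components.

4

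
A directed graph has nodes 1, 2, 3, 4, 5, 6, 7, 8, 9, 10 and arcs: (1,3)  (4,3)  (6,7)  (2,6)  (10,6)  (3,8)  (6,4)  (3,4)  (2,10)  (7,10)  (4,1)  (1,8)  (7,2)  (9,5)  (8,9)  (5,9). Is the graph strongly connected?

No

There is no directed path from 8 to 4, so the graph is not strongly connected.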